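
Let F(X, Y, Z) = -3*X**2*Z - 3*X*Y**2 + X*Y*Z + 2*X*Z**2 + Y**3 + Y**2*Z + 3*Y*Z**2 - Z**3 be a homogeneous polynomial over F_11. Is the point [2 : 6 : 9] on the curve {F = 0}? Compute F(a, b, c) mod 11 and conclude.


F(2,6,9) ≡ 2 (mod 11); P is NOT on the curve.

Evaluate F(2, 6, 9) term-by-term (mod 11).
  -3*X**2*Z ↦ -3·4·1·9 = -108
  -3*X*Y**2 ↦ -3·2·36·1 = -216
  X*Y*Z ↦ 1·2·6·9 = 108
  2*X*Z**2 ↦ 2·2·1·81 = 324
  Y**3 ↦ 1·1·216·1 = 216
  Y**2*Z ↦ 1·1·36·9 = 324
  3*Y*Z**2 ↦ 3·1·6·81 = 1458
  -Z**3 ↦ -1·1·1·729 = -729
Sum: F(2, 6, 9) = (-108) + (-216) + (108) + (324) + (216) + (324) + (1458) + (-729) = 1377.
Reducing mod 11: 1377 ≡ 2 (mod 11).
Since F(a, b, c) ≡ 2 ≠ 0 (mod 11), P does NOT lie on the curve.


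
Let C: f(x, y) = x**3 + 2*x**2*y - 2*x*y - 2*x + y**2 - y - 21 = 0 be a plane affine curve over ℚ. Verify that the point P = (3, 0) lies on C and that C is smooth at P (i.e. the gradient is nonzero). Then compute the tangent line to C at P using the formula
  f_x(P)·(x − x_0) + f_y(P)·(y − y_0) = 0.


Tangent line at P: 25*x + 11*y - 75 = 0.

Step 1: f(3, 0) = 0, so P lies on C.
Step 2: partial derivatives
  f_x(x, y) = 3*x**2 + 4*x*y - 2*y - 2, f_y(x, y) = 2*x**2 - 2*x + 2*y - 1.
  f_x(P) = 25, f_y(P) = 11 (gradient nonzero, so P is smooth).
Step 3: tangent line at P: 25·(x − 3) + 11·(y − 0) = 0.
Expanding: 25*x + 11*y - 75 = 0.


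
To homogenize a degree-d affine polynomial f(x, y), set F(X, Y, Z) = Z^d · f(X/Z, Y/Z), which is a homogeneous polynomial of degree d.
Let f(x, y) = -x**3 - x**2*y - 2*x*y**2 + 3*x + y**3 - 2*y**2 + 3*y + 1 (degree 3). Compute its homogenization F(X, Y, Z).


F(X, Y, Z) = -X**3 - X**2*Y - 2*X*Y**2 + 3*X*Z**2 + Y**3 - 2*Y**2*Z + 3*Y*Z**2 + Z**3

deg(f) = 3.
Substitute x = X/Z, y = Y/Z into f, then multiply by Z^3.
  monomial -1·x^3·y^0 ↦ -1·X^3·Y^0·Z^0.
  monomial -1·x^2·y^1 ↦ -1·X^2·Y^1·Z^0.
  monomial -2·x^1·y^2 ↦ -2·X^1·Y^2·Z^0.
  monomial 3·x^1·y^0 ↦ 3·X^1·Y^0·Z^2.
  monomial 1·x^0·y^3 ↦ 1·X^0·Y^3·Z^0.
  monomial -2·x^0·y^2 ↦ -2·X^0·Y^2·Z^1.
  monomial 3·x^0·y^1 ↦ 3·X^0·Y^1·Z^2.
  monomial 1·x^0·y^0 ↦ 1·X^0·Y^0·Z^3.
Collecting: F(X, Y, Z) = -X**3 - X**2*Y - 2*X*Y**2 + 3*X*Z**2 + Y**3 - 2*Y**2*Z + 3*Y*Z**2 + Z**3.


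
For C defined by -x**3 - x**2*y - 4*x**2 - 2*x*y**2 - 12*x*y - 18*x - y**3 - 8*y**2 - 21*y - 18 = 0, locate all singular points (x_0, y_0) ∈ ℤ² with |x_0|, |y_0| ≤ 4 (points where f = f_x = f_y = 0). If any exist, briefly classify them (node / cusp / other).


Singular points: {(0, -3)}; classification: node.

Compute partial derivatives:
  f_x = -3*x**2 - 2*x*y - 8*x - 2*y**2 - 12*y - 18.
  f_y = -x**2 - 4*x*y - 12*x - 3*y**2 - 16*y - 21.
Scan x_0 ∈ {−4, ..., 4}. For each x_0, f_y(x_0, y) is a polynomial in y; find its integer roots y ∈ {−4, ..., 4}, then test f_x and f at those candidates.
  x = -4: f_y(-4, y) = 11 - 3*y**2; no integer root y with |y| ≤ 4.
  x = -3: f_y(-3, y) = -3*y**2 - 4*y + 6; no integer root y with |y| ≤ 4.
  x = -2: f_y(-2, y) = -3*y**2 - 8*y - 1; no integer root y with |y| ≤ 4.
  x = -1: f_y(-1, y) = -3*y**2 - 12*y - 10; no integer root y with |y| ≤ 4.
  x = 0: f_y(0, y) = -3*y**2 - 16*y - 21; vanishes at y ∈ {-3}. (0, -3): f_x = 0, f = 0 — SINGULAR.
  x = 1: f_y(1, y) = -3*y**2 - 20*y - 34; no integer root y with |y| ≤ 4.
  x = 2: f_y(2, y) = -3*y**2 - 24*y - 49; no integer root y with |y| ≤ 4.
  x = 3: f_y(3, y) = -3*y**2 - 28*y - 66; no integer root y with |y| ≤ 4.
  x = 4: f_y(4, y) = -3*y**2 - 32*y - 85; no integer root y with |y| ≤ 4.
Only singular point on the grid: (0, -3).
Classify: substitute x = 0 + u, y = -3 + v and expand: f = -u**3 - u**2*v - u**2 - 2*u*v**2 - v**3 + v**2.
No constant or linear terms (consistent with a singular point). Quadratic part: -u**2 + v**2. Cubic part: -u**3 - u**2*v - 2*u*v**2 - v**3.
The quadratic part v**2 - u**2 = (v − u)(v + u) splits into two distinct linear factors, so there are two distinct tangent lines y − -3 = ±(x − 0) — this is a node (ordinary double point).
Classification: node.


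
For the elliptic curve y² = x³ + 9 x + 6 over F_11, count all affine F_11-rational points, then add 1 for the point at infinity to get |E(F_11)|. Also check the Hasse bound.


Affine points = {(1, 4), (1, 7), (3, 4), (3, 7), (5, 0), (6, 1), (6, 10), (7, 4), (7, 7)}; affine count = 9; |E(F_11)| = 10.

Discriminant check: Δ ∝ 4a³ + 27b² = 4·9³ + 27·6² = 4·729 + 27·36 ≡ 5 (mod 11). Nonzero ⇒ E is nonsingular.
For each x ∈ F_11, compute rhs = x³ + 9·x + 6 mod 11, then count y ∈ F_11 with y² ≡ rhs.
  x = 0: rhs = 6, matching y values: none (0 points).
  x = 1: rhs = 5, matching y values: 4, 7 (2 points).
  x = 2: rhs = 10, matching y values: none (0 points).
  x = 3: rhs = 5, matching y values: 4, 7 (2 points).
  x = 4: rhs = 7, matching y values: none (0 points).
  x = 5: rhs = 0, matching y values: 0 (1 points).
  x = 6: rhs = 1, matching y values: 1, 10 (2 points).
  x = 7: rhs = 5, matching y values: 4, 7 (2 points).
  x = 8: rhs = 7, matching y values: none (0 points).
  x = 9: rhs = 2, matching y values: none (0 points).
  x = 10: rhs = 7, matching y values: none (0 points).
Total affine count: 9.
Full point count |E(F_11)| = 9 + 1 = 10.
Hasse bound: |10 − (11+1)| = |-2| = 2 ≤ 2√11 ≈ 6.6332 ✓.


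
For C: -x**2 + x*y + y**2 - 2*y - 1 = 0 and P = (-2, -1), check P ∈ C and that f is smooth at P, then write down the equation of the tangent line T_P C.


Tangent line at P: 3*x - 6*y = 0.

Step 1: f(-2, -1) = 0, so P lies on C.
Step 2: partial derivatives
  f_x(x, y) = -2*x + y, f_y(x, y) = x + 2*y - 2.
  f_x(P) = 3, f_y(P) = -6 (gradient nonzero, so P is smooth).
Step 3: tangent line at P: 3·(x − -2) + -6·(y − -1) = 0.
Expanding: 3*x - 6*y = 0.


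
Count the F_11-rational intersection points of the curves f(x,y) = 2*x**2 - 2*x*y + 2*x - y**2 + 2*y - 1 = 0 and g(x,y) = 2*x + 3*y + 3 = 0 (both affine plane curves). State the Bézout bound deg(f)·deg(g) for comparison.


Common zeros: {(9, 4), (10, 7)}; count = 2; Bézout bound = 2.

deg(f) = 2, deg(g) = 1, so Bézout bound = 2.
Scan x ∈ F_11. For each x, list the y ∈ F_11 with f(x, y) ≡ 0 and those with g(x, y) ≡ 0 (mod 11); the common zeros in that column are the intersection.
  x = 0: f ≡ 0 at y ∈ {1}; g ≡ 0 at y ∈ {10}; common: ∅.
  x = 1: f ≡ 0 at y ∈ {5, 6}; g ≡ 0 at y ∈ {2}; common: ∅.
  x = 2: f ≡ 0 at y ∈ {0, 9}; g ≡ 0 at y ∈ {5}; common: ∅.
  x = 3: f ≡ 0 at y ∈ {2, 5}; g ≡ 0 at y ∈ {8}; common: ∅.
  x = 4: f ≡ 0 at y ∈ {6, 10}; g ≡ 0 at y ∈ {0}; common: ∅.
  x = 5: f ≡ 0 at y ∈ {4, 10}; g ≡ 0 at y ∈ {3}; common: ∅.
  x = 6: f ≡ 0 at y ∈ {3, 9}; g ≡ 0 at y ∈ {6}; common: ∅.
  x = 7: f ≡ 0 at y ∈ {3, 7}; g ≡ 0 at y ∈ {9}; common: ∅.
  x = 8: f ≡ 0 at y ∈ {0, 8}; g ≡ 0 at y ∈ {1}; common: ∅.
  x = 9: f ≡ 0 at y ∈ {2, 4}; g ≡ 0 at y ∈ {4}; common: {4}.
  x = 10: f ≡ 0 at y ∈ {7, 8}; g ≡ 0 at y ∈ {7}; common: {7}.
Collecting: common zeros = {(9, 4), (10, 7)}, so the count is 2.
Comparison with the Bézout bound: 2 ≤ 2 = deg(f)·deg(g), as expected for curves with no common component (the bound is attained).


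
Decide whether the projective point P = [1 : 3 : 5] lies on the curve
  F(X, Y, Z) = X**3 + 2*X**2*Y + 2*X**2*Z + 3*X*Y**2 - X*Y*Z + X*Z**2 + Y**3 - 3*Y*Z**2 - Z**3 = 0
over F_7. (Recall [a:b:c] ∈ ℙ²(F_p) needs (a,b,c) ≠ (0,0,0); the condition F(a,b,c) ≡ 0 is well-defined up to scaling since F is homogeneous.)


F(1,3,5) ≡ 4 (mod 7); P is NOT on the curve.

Evaluate F(1, 3, 5) term-by-term (mod 7).
  X**3 ↦ 1·1·1·1 = 1
  2*X**2*Y ↦ 2·1·3·1 = 6
  2*X**2*Z ↦ 2·1·1·5 = 10
  3*X*Y**2 ↦ 3·1·9·1 = 27
  -X*Y*Z ↦ -1·1·3·5 = -15
  X*Z**2 ↦ 1·1·1·25 = 25
  Y**3 ↦ 1·1·27·1 = 27
  -3*Y*Z**2 ↦ -3·1·3·25 = -225
  -Z**3 ↦ -1·1·1·125 = -125
Sum: F(1, 3, 5) = (1) + (6) + (10) + (27) + (-15) + (25) + (27) + (-225) + (-125) = -269.
Reducing mod 7: -269 ≡ 4 (mod 7).
Since F(a, b, c) ≡ 4 ≠ 0 (mod 7), P does NOT lie on the curve.


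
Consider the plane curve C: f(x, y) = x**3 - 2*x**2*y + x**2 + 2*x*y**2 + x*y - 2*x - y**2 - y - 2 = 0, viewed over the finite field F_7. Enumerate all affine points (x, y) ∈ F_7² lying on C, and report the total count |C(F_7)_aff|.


Affine F_7-points: {(0, 3), (3, 0), (3, 6), (4, 0), (5, 4), (5, 5), (6, 0), (6, 1)}; count = 8.

For each of the 49 pairs (x, y) ∈ F_7², evaluate f(x, y) mod 7. Record the zeros.
  x = 0: [0↦5, 1↦3, 2↦6, 3↦0, 4↦6, 5↦3, 6↦5]  zeros at y ∈ {3}
  x = 1: [0↦5, 1↦4, 2↦5, 3↦1, 4↦6, 5↦6, 6↦1]  zeros at y ∈ ∅
  x = 2: [0↦6, 1↦2, 2↦4, 3↦5, 4↦5, 5↦4, 6↦2]  zeros at y ∈ ∅
  x = 3: [0↦0, 1↦3, 2↦2, 3↦4, 4↦2, 5↦3, 6↦0]  zeros at y ∈ {0, 6}
  x = 4: [0↦0, 1↦6, 2↦5, 3↦4, 4↦3, 5↦2, 6↦1]  zeros at y ∈ {0}
  x = 5: [0↦5, 1↦3, 2↦5, 3↦4, 4↦0, 5↦0, 6↦4]  zeros at y ∈ {4, 5}
  x = 6: [0↦0, 1↦0, 2↦1, 3↦3, 4↦6, 5↦3, 6↦1]  zeros at y ∈ {0, 1}
Collecting zeros: affine points = {(0, 3), (3, 0), (3, 6), (4, 0), (5, 4), (5, 5), (6, 0), (6, 1)}.
Total count |C(F_7)_aff| = 8.


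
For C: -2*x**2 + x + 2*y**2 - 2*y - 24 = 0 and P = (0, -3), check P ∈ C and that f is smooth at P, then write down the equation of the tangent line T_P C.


Tangent line at P: x - 14*y - 42 = 0.

Step 1: f(0, -3) = 0, so P lies on C.
Step 2: partial derivatives
  f_x(x, y) = 1 - 4*x, f_y(x, y) = 4*y - 2.
  f_x(P) = 1, f_y(P) = -14 (gradient nonzero, so P is smooth).
Step 3: tangent line at P: 1·(x − 0) + -14·(y − -3) = 0.
Expanding: x - 14*y - 42 = 0.


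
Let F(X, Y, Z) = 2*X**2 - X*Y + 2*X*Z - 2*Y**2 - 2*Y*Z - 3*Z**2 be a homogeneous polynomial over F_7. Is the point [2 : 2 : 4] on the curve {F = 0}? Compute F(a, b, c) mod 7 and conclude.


F(2,2,4) ≡ 4 (mod 7); P is NOT on the curve.

Evaluate F(2, 2, 4) term-by-term (mod 7).
  2*X**2 ↦ 2·4·1·1 = 8
  -X*Y ↦ -1·2·2·1 = -4
  2*X*Z ↦ 2·2·1·4 = 16
  -2*Y**2 ↦ -2·1·4·1 = -8
  -2*Y*Z ↦ -2·1·2·4 = -16
  -3*Z**2 ↦ -3·1·1·16 = -48
Sum: F(2, 2, 4) = (8) + (-4) + (16) + (-8) + (-16) + (-48) = -52.
Reducing mod 7: -52 ≡ 4 (mod 7).
Since F(a, b, c) ≡ 4 ≠ 0 (mod 7), P does NOT lie on the curve.


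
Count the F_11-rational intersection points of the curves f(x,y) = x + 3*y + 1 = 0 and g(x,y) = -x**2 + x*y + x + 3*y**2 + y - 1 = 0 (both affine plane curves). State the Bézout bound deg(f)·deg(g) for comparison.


Common zeros: ∅; count = 0; Bézout bound = 2.

deg(f) = 1, deg(g) = 2, so Bézout bound = 2.
Scan x ∈ F_11. For each x, list the y ∈ F_11 with f(x, y) ≡ 0 and those with g(x, y) ≡ 0 (mod 11); the common zeros in that column are the intersection.
  x = 0: f ≡ 0 at y ∈ {7}; g ≡ 0 at y ∈ ∅; common: ∅.
  x = 1: f ≡ 0 at y ∈ {3}; g ≡ 0 at y ∈ {4, 10}; common: ∅.
  x = 2: f ≡ 0 at y ∈ {10}; g ≡ 0 at y ∈ {3, 7}; common: ∅.
  x = 3: f ≡ 0 at y ∈ {6}; g ≡ 0 at y ∈ {1, 5}; common: ∅.
  x = 4: f ≡ 0 at y ∈ {2}; g ≡ 0 at y ∈ {4, 9}; common: ∅.
  x = 5: f ≡ 0 at y ∈ {9}; g ≡ 0 at y ∈ ∅; common: ∅.
  x = 6: f ≡ 0 at y ∈ {5}; g ≡ 0 at y ∈ {7, 9}; common: ∅.
  x = 7: f ≡ 0 at y ∈ {1}; g ≡ 0 at y ∈ ∅; common: ∅.
  x = 8: f ≡ 0 at y ∈ {8}; g ≡ 0 at y ∈ ∅; common: ∅.
  x = 9: f ≡ 0 at y ∈ {4}; g ≡ 0 at y ∈ ∅; common: ∅.
  x = 10: f ≡ 0 at y ∈ {0}; g ≡ 0 at y ∈ {1, 10}; common: ∅.
Collecting: common zeros = ∅, so the count is 0.
Comparison with the Bézout bound: 0 ≤ 2 = deg(f)·deg(g), as expected for curves with no common component (the affine F_11-count falls short of the bound because intersections may lie at infinity, over extension fields, or carry multiplicity).


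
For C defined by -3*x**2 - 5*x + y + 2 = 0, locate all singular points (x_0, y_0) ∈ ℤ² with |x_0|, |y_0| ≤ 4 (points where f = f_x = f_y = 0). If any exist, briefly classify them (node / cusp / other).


No singular points in the scanned grid; C is smooth there.

Compute partial derivatives:
  f_x = -6*x - 5.
  f_y = 1.
f_y = 1 is a nonzero constant, so f_y never vanishes: no point (x, y) can satisfy f = f_x = f_y = 0. In particular no (x, y) ∈ {−4, ..., 4}² is singular; the curve is smooth.


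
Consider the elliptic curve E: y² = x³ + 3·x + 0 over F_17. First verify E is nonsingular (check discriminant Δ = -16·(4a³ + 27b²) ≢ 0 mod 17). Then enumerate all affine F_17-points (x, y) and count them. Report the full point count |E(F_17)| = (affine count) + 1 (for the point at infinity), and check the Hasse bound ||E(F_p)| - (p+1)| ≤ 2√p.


Affine points = {(0, 0), (1, 2), (1, 15), (3, 6), (3, 11), (4, 5), (4, 12), (5, 2), (5, 15), (6, 8), (6, 9), (8, 3), (8, 14), (9, 5), (9, 12), (11, 2), (11, 15), (12, 8), (12, 9), (13, 3), (13, 14), (14, 7), (14, 10), (16, 8), (16, 9)}; affine count = 25; |E(F_17)| = 26.

Discriminant check: Δ ∝ 4a³ + 27b² = 4·3³ + 27·0² = 4·27 + 27·0 ≡ 6 (mod 17). Nonzero ⇒ E is nonsingular.
For each x ∈ F_17, compute rhs = x³ + 3·x + 0 mod 17, then count y ∈ F_17 with y² ≡ rhs.
  x = 0: rhs = 0, matching y values: 0 (1 points).
  x = 1: rhs = 4, matching y values: 2, 15 (2 points).
  x = 2: rhs = 14, matching y values: none (0 points).
  x = 3: rhs = 2, matching y values: 6, 11 (2 points).
  x = 4: rhs = 8, matching y values: 5, 12 (2 points).
  x = 5: rhs = 4, matching y values: 2, 15 (2 points).
  x = 6: rhs = 13, matching y values: 8, 9 (2 points).
  x = 7: rhs = 7, matching y values: none (0 points).
  x = 8: rhs = 9, matching y values: 3, 14 (2 points).
  x = 9: rhs = 8, matching y values: 5, 12 (2 points).
  x = 10: rhs = 10, matching y values: none (0 points).
  x = 11: rhs = 4, matching y values: 2, 15 (2 points).
  x = 12: rhs = 13, matching y values: 8, 9 (2 points).
  x = 13: rhs = 9, matching y values: 3, 14 (2 points).
  x = 14: rhs = 15, matching y values: 7, 10 (2 points).
  x = 15: rhs = 3, matching y values: none (0 points).
  x = 16: rhs = 13, matching y values: 8, 9 (2 points).
Total affine count: 25.
Full point count |E(F_17)| = 25 + 1 = 26.
Hasse bound: |26 − (17+1)| = |8| = 8 ≤ 2√17 ≈ 8.2462 ✓.


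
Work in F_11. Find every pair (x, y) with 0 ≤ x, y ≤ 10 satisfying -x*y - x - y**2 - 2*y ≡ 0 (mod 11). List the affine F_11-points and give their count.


Affine F_11-points: {(0, 0), (0, 9), (1, 2), (1, 6), (4, 1), (4, 4), (7, 5), (7, 8), (10, 3), (10, 7)}; count = 10.

For each of the 121 pairs (x, y) ∈ F_11², evaluate f(x, y) mod 11. Record the zeros.
  x = 0: [0↦0, 1↦8, 2↦3, 3↦7, 4↦9, 5↦9, 6↦7, 7↦3, 8↦8, 9↦0, 10↦1]  zeros at y ∈ {0, 9}
  x = 1: [0↦10, 1↦6, 2↦0, 3↦3, 4↦4, 5↦3, 6↦0, 7↦6, 8↦10, 9↦1, 10↦1]  zeros at y ∈ {2, 6}
  x = 2: [0↦9, 1↦4, 2↦8, 3↦10, 4↦10, 5↦8, 6↦4, 7↦9, 8↦1, 9↦2, 10↦1]  zeros at y ∈ ∅
  x = 3: [0↦8, 1↦2, 2↦5, 3↦6, 4↦5, 5↦2, 6↦8, 7↦1, 8↦3, 9↦3, 10↦1]  zeros at y ∈ ∅
  x = 4: [0↦7, 1↦0, 2↦2, 3↦2, 4↦0, 5↦7, 6↦1, 7↦4, 8↦5, 9↦4, 10↦1]  zeros at y ∈ {1, 4}
  x = 5: [0↦6, 1↦9, 2↦10, 3↦9, 4↦6, 5↦1, 6↦5, 7↦7, 8↦7, 9↦5, 10↦1]  zeros at y ∈ ∅
  x = 6: [0↦5, 1↦7, 2↦7, 3↦5, 4↦1, 5↦6, 6↦9, 7↦10, 8↦9, 9↦6, 10↦1]  zeros at y ∈ ∅
  x = 7: [0↦4, 1↦5, 2↦4, 3↦1, 4↦7, 5↦0, 6↦2, 7↦2, 8↦0, 9↦7, 10↦1]  zeros at y ∈ {5, 8}
  x = 8: [0↦3, 1↦3, 2↦1, 3↦8, 4↦2, 5↦5, 6↦6, 7↦5, 8↦2, 9↦8, 10↦1]  zeros at y ∈ ∅
  x = 9: [0↦2, 1↦1, 2↦9, 3↦4, 4↦8, 5↦10, 6↦10, 7↦8, 8↦4, 9↦9, 10↦1]  zeros at y ∈ ∅
  x = 10: [0↦1, 1↦10, 2↦6, 3↦0, 4↦3, 5↦4, 6↦3, 7↦0, 8↦6, 9↦10, 10↦1]  zeros at y ∈ {3, 7}
Collecting zeros: affine points = {(0, 0), (0, 9), (1, 2), (1, 6), (4, 1), (4, 4), (7, 5), (7, 8), (10, 3), (10, 7)}.
Total count |C(F_11)_aff| = 10.


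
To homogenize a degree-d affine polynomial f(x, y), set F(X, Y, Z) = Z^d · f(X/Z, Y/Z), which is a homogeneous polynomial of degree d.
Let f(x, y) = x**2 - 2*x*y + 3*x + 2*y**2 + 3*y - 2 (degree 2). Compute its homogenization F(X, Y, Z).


F(X, Y, Z) = X**2 - 2*X*Y + 3*X*Z + 2*Y**2 + 3*Y*Z - 2*Z**2

deg(f) = 2.
Substitute x = X/Z, y = Y/Z into f, then multiply by Z^2.
  monomial 1·x^2·y^0 ↦ 1·X^2·Y^0·Z^0.
  monomial -2·x^1·y^1 ↦ -2·X^1·Y^1·Z^0.
  monomial 3·x^1·y^0 ↦ 3·X^1·Y^0·Z^1.
  monomial 2·x^0·y^2 ↦ 2·X^0·Y^2·Z^0.
  monomial 3·x^0·y^1 ↦ 3·X^0·Y^1·Z^1.
  monomial -2·x^0·y^0 ↦ -2·X^0·Y^0·Z^2.
Collecting: F(X, Y, Z) = X**2 - 2*X*Y + 3*X*Z + 2*Y**2 + 3*Y*Z - 2*Z**2.


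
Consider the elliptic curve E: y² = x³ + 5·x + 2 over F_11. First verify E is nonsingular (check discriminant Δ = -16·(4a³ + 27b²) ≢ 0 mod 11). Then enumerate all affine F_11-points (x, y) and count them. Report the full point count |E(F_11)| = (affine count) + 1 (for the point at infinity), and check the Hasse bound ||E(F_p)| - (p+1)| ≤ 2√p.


Affine points = {(2, 3), (2, 8), (3, 0), (4, 3), (4, 8), (5, 3), (5, 8), (8, 2), (8, 9)}; affine count = 9; |E(F_11)| = 10.

Discriminant check: Δ ∝ 4a³ + 27b² = 4·5³ + 27·2² = 4·125 + 27·4 ≡ 3 (mod 11). Nonzero ⇒ E is nonsingular.
For each x ∈ F_11, compute rhs = x³ + 5·x + 2 mod 11, then count y ∈ F_11 with y² ≡ rhs.
  x = 0: rhs = 2, matching y values: none (0 points).
  x = 1: rhs = 8, matching y values: none (0 points).
  x = 2: rhs = 9, matching y values: 3, 8 (2 points).
  x = 3: rhs = 0, matching y values: 0 (1 points).
  x = 4: rhs = 9, matching y values: 3, 8 (2 points).
  x = 5: rhs = 9, matching y values: 3, 8 (2 points).
  x = 6: rhs = 6, matching y values: none (0 points).
  x = 7: rhs = 6, matching y values: none (0 points).
  x = 8: rhs = 4, matching y values: 2, 9 (2 points).
  x = 9: rhs = 6, matching y values: none (0 points).
  x = 10: rhs = 7, matching y values: none (0 points).
Total affine count: 9.
Full point count |E(F_11)| = 9 + 1 = 10.
Hasse bound: |10 − (11+1)| = |-2| = 2 ≤ 2√11 ≈ 6.6332 ✓.


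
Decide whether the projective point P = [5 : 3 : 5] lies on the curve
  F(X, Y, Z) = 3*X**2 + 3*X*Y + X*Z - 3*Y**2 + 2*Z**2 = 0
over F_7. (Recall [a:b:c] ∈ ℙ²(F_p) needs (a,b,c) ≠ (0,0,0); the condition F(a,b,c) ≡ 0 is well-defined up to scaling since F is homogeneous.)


F(5,3,5) ≡ 0 (mod 7); P is on the curve.

Evaluate F(5, 3, 5) term-by-term (mod 7).
  3*X**2 ↦ 3·25·1·1 = 75
  3*X*Y ↦ 3·5·3·1 = 45
  X*Z ↦ 1·5·1·5 = 25
  -3*Y**2 ↦ -3·1·9·1 = -27
  2*Z**2 ↦ 2·1·1·25 = 50
Sum: F(5, 3, 5) = (75) + (45) + (25) + (-27) + (50) = 168.
Reducing mod 7: 168 ≡ 0 (mod 7).
Since F(a, b, c) ≡ 0 (mod 7), P lies on the curve.


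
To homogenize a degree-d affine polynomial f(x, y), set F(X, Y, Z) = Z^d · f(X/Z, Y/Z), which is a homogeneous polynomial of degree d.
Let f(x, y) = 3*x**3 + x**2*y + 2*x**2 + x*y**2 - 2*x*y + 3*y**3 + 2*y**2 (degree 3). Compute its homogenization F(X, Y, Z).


F(X, Y, Z) = 3*X**3 + X**2*Y + 2*X**2*Z + X*Y**2 - 2*X*Y*Z + 3*Y**3 + 2*Y**2*Z

deg(f) = 3.
Substitute x = X/Z, y = Y/Z into f, then multiply by Z^3.
  monomial 3·x^3·y^0 ↦ 3·X^3·Y^0·Z^0.
  monomial 1·x^2·y^1 ↦ 1·X^2·Y^1·Z^0.
  monomial 2·x^2·y^0 ↦ 2·X^2·Y^0·Z^1.
  monomial 1·x^1·y^2 ↦ 1·X^1·Y^2·Z^0.
  monomial -2·x^1·y^1 ↦ -2·X^1·Y^1·Z^1.
  monomial 3·x^0·y^3 ↦ 3·X^0·Y^3·Z^0.
  monomial 2·x^0·y^2 ↦ 2·X^0·Y^2·Z^1.
Collecting: F(X, Y, Z) = 3*X**3 + X**2*Y + 2*X**2*Z + X*Y**2 - 2*X*Y*Z + 3*Y**3 + 2*Y**2*Z.


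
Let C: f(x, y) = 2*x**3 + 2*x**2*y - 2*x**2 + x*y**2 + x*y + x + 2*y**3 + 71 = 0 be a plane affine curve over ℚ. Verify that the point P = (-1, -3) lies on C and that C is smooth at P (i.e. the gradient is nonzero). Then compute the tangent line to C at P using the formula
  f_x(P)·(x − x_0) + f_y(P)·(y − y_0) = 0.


Tangent line at P: 29*x + 61*y + 212 = 0.

Step 1: f(-1, -3) = 0, so P lies on C.
Step 2: partial derivatives
  f_x(x, y) = 6*x**2 + 4*x*y - 4*x + y**2 + y + 1, f_y(x, y) = 2*x**2 + 2*x*y + x + 6*y**2.
  f_x(P) = 29, f_y(P) = 61 (gradient nonzero, so P is smooth).
Step 3: tangent line at P: 29·(x − -1) + 61·(y − -3) = 0.
Expanding: 29*x + 61*y + 212 = 0.


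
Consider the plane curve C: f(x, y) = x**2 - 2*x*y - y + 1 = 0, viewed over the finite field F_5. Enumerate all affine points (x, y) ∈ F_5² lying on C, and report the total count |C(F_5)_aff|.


Affine F_5-points: {(0, 1), (1, 4), (2, 0), (2, 1), (2, 2), (2, 3), (2, 4), (3, 0), (4, 3)}; count = 9.

For each of the 25 pairs (x, y) ∈ F_5², evaluate f(x, y) mod 5. Record the zeros.
  x = 0: [0↦1, 1↦0, 2↦4, 3↦3, 4↦2]  zeros at y ∈ {1}
  x = 1: [0↦2, 1↦4, 2↦1, 3↦3, 4↦0]  zeros at y ∈ {4}
  x = 2: [0↦0, 1↦0, 2↦0, 3↦0, 4↦0]  zeros at y ∈ {0, 1, 2, 3, 4}
  x = 3: [0↦0, 1↦3, 2↦1, 3↦4, 4↦2]  zeros at y ∈ {0}
  x = 4: [0↦2, 1↦3, 2↦4, 3↦0, 4↦1]  zeros at y ∈ {3}
Collecting zeros: affine points = {(0, 1), (1, 4), (2, 0), (2, 1), (2, 2), (2, 3), (2, 4), (3, 0), (4, 3)}.
Total count |C(F_5)_aff| = 9.


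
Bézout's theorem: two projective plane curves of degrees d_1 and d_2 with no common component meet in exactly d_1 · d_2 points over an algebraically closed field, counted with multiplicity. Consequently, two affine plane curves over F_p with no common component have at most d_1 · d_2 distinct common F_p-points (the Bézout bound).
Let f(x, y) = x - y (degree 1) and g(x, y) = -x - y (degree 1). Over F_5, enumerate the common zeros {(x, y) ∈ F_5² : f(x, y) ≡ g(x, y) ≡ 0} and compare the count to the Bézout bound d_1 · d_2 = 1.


Common zeros: {(0, 0)}; count = 1; Bézout bound = 1.

deg(f) = 1, deg(g) = 1, so Bézout bound = 1.
Scan x ∈ F_5. For each x, list the y ∈ F_5 with f(x, y) ≡ 0 and those with g(x, y) ≡ 0 (mod 5); the common zeros in that column are the intersection.
  x = 0: f ≡ 0 at y ∈ {0}; g ≡ 0 at y ∈ {0}; common: {0}.
  x = 1: f ≡ 0 at y ∈ {1}; g ≡ 0 at y ∈ {4}; common: ∅.
  x = 2: f ≡ 0 at y ∈ {2}; g ≡ 0 at y ∈ {3}; common: ∅.
  x = 3: f ≡ 0 at y ∈ {3}; g ≡ 0 at y ∈ {2}; common: ∅.
  x = 4: f ≡ 0 at y ∈ {4}; g ≡ 0 at y ∈ {1}; common: ∅.
Collecting: common zeros = {(0, 0)}, so the count is 1.
Comparison with the Bézout bound: 1 ≤ 1 = deg(f)·deg(g), as expected for curves with no common component (the bound is attained).


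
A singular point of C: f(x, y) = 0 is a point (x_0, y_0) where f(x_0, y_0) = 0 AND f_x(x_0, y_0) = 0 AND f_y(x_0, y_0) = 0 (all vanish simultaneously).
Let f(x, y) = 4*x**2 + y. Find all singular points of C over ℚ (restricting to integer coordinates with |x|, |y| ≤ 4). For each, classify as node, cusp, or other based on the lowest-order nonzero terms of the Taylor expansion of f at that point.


No singular points in the scanned grid; C is smooth there.

Compute partial derivatives:
  f_x = 8*x.
  f_y = 1.
f_y = 1 is a nonzero constant, so f_y never vanishes: no point (x, y) can satisfy f = f_x = f_y = 0. In particular no (x, y) ∈ {−4, ..., 4}² is singular; the curve is smooth.


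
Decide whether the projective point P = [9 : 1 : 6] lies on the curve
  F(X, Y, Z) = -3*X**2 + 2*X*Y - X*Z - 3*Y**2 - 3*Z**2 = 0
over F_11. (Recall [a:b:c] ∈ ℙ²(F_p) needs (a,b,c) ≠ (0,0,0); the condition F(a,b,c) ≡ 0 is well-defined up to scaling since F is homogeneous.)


F(9,1,6) ≡ 6 (mod 11); P is NOT on the curve.

Evaluate F(9, 1, 6) term-by-term (mod 11).
  -3*X**2 ↦ -3·81·1·1 = -243
  2*X*Y ↦ 2·9·1·1 = 18
  -X*Z ↦ -1·9·1·6 = -54
  -3*Y**2 ↦ -3·1·1·1 = -3
  -3*Z**2 ↦ -3·1·1·36 = -108
Sum: F(9, 1, 6) = (-243) + (18) + (-54) + (-3) + (-108) = -390.
Reducing mod 11: -390 ≡ 6 (mod 11).
Since F(a, b, c) ≡ 6 ≠ 0 (mod 11), P does NOT lie on the curve.


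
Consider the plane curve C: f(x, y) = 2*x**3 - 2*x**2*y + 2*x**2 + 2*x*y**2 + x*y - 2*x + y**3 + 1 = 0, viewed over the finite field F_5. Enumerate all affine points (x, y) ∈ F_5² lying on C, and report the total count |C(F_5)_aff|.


Affine F_5-points: {(0, 4), (1, 1), (1, 3), (1, 4), (2, 1), (2, 4)}; count = 6.

For each of the 25 pairs (x, y) ∈ F_5², evaluate f(x, y) mod 5. Record the zeros.
  x = 0: [0↦1, 1↦2, 2↦4, 3↦3, 4↦0]  zeros at y ∈ {4}
  x = 1: [0↦3, 1↦0, 2↦2, 3↦0, 4↦0]  zeros at y ∈ {1, 3, 4}
  x = 2: [0↦1, 1↦0, 2↦3, 3↦1, 4↦0]  zeros at y ∈ {1, 4}
  x = 3: [0↦2, 1↦4, 2↦4, 3↦3, 4↦2]  zeros at y ∈ ∅
  x = 4: [0↦3, 1↦4, 2↦2, 3↦3, 4↦3]  zeros at y ∈ ∅
Collecting zeros: affine points = {(0, 4), (1, 1), (1, 3), (1, 4), (2, 1), (2, 4)}.
Total count |C(F_5)_aff| = 6.


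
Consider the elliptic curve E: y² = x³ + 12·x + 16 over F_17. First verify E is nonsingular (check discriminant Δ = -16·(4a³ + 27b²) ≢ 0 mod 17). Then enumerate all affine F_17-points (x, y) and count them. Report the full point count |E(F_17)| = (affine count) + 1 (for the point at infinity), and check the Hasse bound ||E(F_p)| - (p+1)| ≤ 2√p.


Affine points = {(0, 4), (0, 13), (4, 3), (4, 14), (6, 7), (6, 10), (7, 1), (7, 16), (11, 0), (12, 1), (12, 16), (14, 2), (14, 15), (15, 1), (15, 16)}; affine count = 15; |E(F_17)| = 16.

Discriminant check: Δ ∝ 4a³ + 27b² = 4·12³ + 27·16² = 4·1728 + 27·256 ≡ 3 (mod 17). Nonzero ⇒ E is nonsingular.
For each x ∈ F_17, compute rhs = x³ + 12·x + 16 mod 17, then count y ∈ F_17 with y² ≡ rhs.
  x = 0: rhs = 16, matching y values: 4, 13 (2 points).
  x = 1: rhs = 12, matching y values: none (0 points).
  x = 2: rhs = 14, matching y values: none (0 points).
  x = 3: rhs = 11, matching y values: none (0 points).
  x = 4: rhs = 9, matching y values: 3, 14 (2 points).
  x = 5: rhs = 14, matching y values: none (0 points).
  x = 6: rhs = 15, matching y values: 7, 10 (2 points).
  x = 7: rhs = 1, matching y values: 1, 16 (2 points).
  x = 8: rhs = 12, matching y values: none (0 points).
  x = 9: rhs = 3, matching y values: none (0 points).
  x = 10: rhs = 14, matching y values: none (0 points).
  x = 11: rhs = 0, matching y values: 0 (1 points).
  x = 12: rhs = 1, matching y values: 1, 16 (2 points).
  x = 13: rhs = 6, matching y values: none (0 points).
  x = 14: rhs = 4, matching y values: 2, 15 (2 points).
  x = 15: rhs = 1, matching y values: 1, 16 (2 points).
  x = 16: rhs = 3, matching y values: none (0 points).
Total affine count: 15.
Full point count |E(F_17)| = 15 + 1 = 16.
Hasse bound: |16 − (17+1)| = |-2| = 2 ≤ 2√17 ≈ 8.2462 ✓.


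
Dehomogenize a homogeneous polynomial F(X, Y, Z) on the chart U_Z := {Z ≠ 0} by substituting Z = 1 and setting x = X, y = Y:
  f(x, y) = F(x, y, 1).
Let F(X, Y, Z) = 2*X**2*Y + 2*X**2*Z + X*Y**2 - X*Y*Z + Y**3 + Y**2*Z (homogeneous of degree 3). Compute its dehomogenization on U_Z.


f(x, y) = 2*x**2*y + 2*x**2 + x*y**2 - x*y + y**3 + y**2

On U_Z we set Z = 1. Each monomial c·X^i·Y^j·Z^k in F becomes c·x^i·y^j·1^k = c·x^i·y^j.
Substituting Z = 1: F(X, Y, 1) = 2*x**2*y + 2*x**2 + x*y**2 - x*y + y**3 + y**2.
Note: deg(f) ≤ deg(F) = 3; strict inequality happens when F is divisible by Z (lost terms).


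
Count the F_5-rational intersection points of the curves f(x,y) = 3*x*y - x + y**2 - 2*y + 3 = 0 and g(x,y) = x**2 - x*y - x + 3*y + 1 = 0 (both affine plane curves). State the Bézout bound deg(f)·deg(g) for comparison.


Common zeros: ∅; count = 0; Bézout bound = 4.

deg(f) = 2, deg(g) = 2, so Bézout bound = 4.
Scan x ∈ F_5. For each x, list the y ∈ F_5 with f(x, y) ≡ 0 and those with g(x, y) ≡ 0 (mod 5); the common zeros in that column are the intersection.
  x = 0: f ≡ 0 at y ∈ ∅; g ≡ 0 at y ∈ {3}; common: ∅.
  x = 1: f ≡ 0 at y ∈ ∅; g ≡ 0 at y ∈ {2}; common: ∅.
  x = 2: f ≡ 0 at y ∈ ∅; g ≡ 0 at y ∈ {2}; common: ∅.
  x = 3: f ≡ 0 at y ∈ {0, 3}; g ≡ 0 at y ∈ ∅; common: ∅.
  x = 4: f ≡ 0 at y ∈ {1, 4}; g ≡ 0 at y ∈ {3}; common: ∅.
Collecting: common zeros = ∅, so the count is 0.
Comparison with the Bézout bound: 0 ≤ 4 = deg(f)·deg(g), as expected for curves with no common component (the affine F_5-count falls short of the bound because intersections may lie at infinity, over extension fields, or carry multiplicity).


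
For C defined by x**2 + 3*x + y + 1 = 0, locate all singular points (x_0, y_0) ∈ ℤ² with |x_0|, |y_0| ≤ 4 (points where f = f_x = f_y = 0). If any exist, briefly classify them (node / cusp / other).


No singular points in the scanned grid; C is smooth there.

Compute partial derivatives:
  f_x = 2*x + 3.
  f_y = 1.
f_y = 1 is a nonzero constant, so f_y never vanishes: no point (x, y) can satisfy f = f_x = f_y = 0. In particular no (x, y) ∈ {−4, ..., 4}² is singular; the curve is smooth.


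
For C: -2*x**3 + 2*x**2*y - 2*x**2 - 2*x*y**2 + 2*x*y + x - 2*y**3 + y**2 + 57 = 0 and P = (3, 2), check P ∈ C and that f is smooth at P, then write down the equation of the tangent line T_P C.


Tangent line at P: -45*x - 20*y + 175 = 0.

Step 1: f(3, 2) = 0, so P lies on C.
Step 2: partial derivatives
  f_x(x, y) = -6*x**2 + 4*x*y - 4*x - 2*y**2 + 2*y + 1, f_y(x, y) = 2*x**2 - 4*x*y + 2*x - 6*y**2 + 2*y.
  f_x(P) = -45, f_y(P) = -20 (gradient nonzero, so P is smooth).
Step 3: tangent line at P: -45·(x − 3) + -20·(y − 2) = 0.
Expanding: -45*x - 20*y + 175 = 0.


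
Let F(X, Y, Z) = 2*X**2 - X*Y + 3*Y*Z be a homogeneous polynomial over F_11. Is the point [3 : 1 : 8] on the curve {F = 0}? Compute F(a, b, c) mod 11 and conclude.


F(3,1,8) ≡ 6 (mod 11); P is NOT on the curve.

Evaluate F(3, 1, 8) term-by-term (mod 11).
  2*X**2 ↦ 2·9·1·1 = 18
  -X*Y ↦ -1·3·1·1 = -3
  3*Y*Z ↦ 3·1·1·8 = 24
Sum: F(3, 1, 8) = (18) + (-3) + (24) = 39.
Reducing mod 11: 39 ≡ 6 (mod 11).
Since F(a, b, c) ≡ 6 ≠ 0 (mod 11), P does NOT lie on the curve.


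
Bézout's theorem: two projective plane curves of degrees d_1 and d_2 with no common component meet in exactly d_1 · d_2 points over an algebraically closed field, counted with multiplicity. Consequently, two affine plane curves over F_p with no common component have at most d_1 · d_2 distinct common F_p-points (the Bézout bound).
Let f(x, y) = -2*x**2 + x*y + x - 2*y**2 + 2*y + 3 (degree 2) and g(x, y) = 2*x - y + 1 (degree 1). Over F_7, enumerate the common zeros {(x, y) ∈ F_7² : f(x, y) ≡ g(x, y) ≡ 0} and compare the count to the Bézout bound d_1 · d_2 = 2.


Common zeros: {(1, 3), (4, 2)}; count = 2; Bézout bound = 2.

deg(f) = 2, deg(g) = 1, so Bézout bound = 2.
Scan x ∈ F_7. For each x, list the y ∈ F_7 with f(x, y) ≡ 0 and those with g(x, y) ≡ 0 (mod 7); the common zeros in that column are the intersection.
  x = 0: f ≡ 0 at y ∈ {4}; g ≡ 0 at y ∈ {1}; common: ∅.
  x = 1: f ≡ 0 at y ∈ {2, 3}; g ≡ 0 at y ∈ {3}; common: {3}.
  x = 2: f ≡ 0 at y ∈ ∅; g ≡ 0 at y ∈ {5}; common: ∅.
  x = 3: f ≡ 0 at y ∈ ∅; g ≡ 0 at y ∈ {0}; common: ∅.
  x = 4: f ≡ 0 at y ∈ {1, 2}; g ≡ 0 at y ∈ {2}; common: {2}.
  x = 5: f ≡ 0 at y ∈ {0}; g ≡ 0 at y ∈ {4}; common: ∅.
  x = 6: f ≡ 0 at y ∈ {0, 4}; g ≡ 0 at y ∈ {6}; common: ∅.
Collecting: common zeros = {(1, 3), (4, 2)}, so the count is 2.
Comparison with the Bézout bound: 2 ≤ 2 = deg(f)·deg(g), as expected for curves with no common component (the bound is attained).


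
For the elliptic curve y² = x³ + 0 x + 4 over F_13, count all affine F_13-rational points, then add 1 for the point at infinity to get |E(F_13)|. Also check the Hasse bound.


Affine points = {(0, 2), (0, 11), (2, 5), (2, 8), (4, 4), (4, 9), (5, 5), (5, 8), (6, 5), (6, 8), (7, 3), (7, 10), (8, 3), (8, 10), (10, 4), (10, 9), (11, 3), (11, 10), (12, 4), (12, 9)}; affine count = 20; |E(F_13)| = 21.

Discriminant check: Δ ∝ 4a³ + 27b² = 4·0³ + 27·4² = 4·0 + 27·16 ≡ 3 (mod 13). Nonzero ⇒ E is nonsingular.
For each x ∈ F_13, compute rhs = x³ + 0·x + 4 mod 13, then count y ∈ F_13 with y² ≡ rhs.
  x = 0: rhs = 4, matching y values: 2, 11 (2 points).
  x = 1: rhs = 5, matching y values: none (0 points).
  x = 2: rhs = 12, matching y values: 5, 8 (2 points).
  x = 3: rhs = 5, matching y values: none (0 points).
  x = 4: rhs = 3, matching y values: 4, 9 (2 points).
  x = 5: rhs = 12, matching y values: 5, 8 (2 points).
  x = 6: rhs = 12, matching y values: 5, 8 (2 points).
  x = 7: rhs = 9, matching y values: 3, 10 (2 points).
  x = 8: rhs = 9, matching y values: 3, 10 (2 points).
  x = 9: rhs = 5, matching y values: none (0 points).
  x = 10: rhs = 3, matching y values: 4, 9 (2 points).
  x = 11: rhs = 9, matching y values: 3, 10 (2 points).
  x = 12: rhs = 3, matching y values: 4, 9 (2 points).
Total affine count: 20.
Full point count |E(F_13)| = 20 + 1 = 21.
Hasse bound: |21 − (13+1)| = |7| = 7 ≤ 2√13 ≈ 7.2111 ✓.


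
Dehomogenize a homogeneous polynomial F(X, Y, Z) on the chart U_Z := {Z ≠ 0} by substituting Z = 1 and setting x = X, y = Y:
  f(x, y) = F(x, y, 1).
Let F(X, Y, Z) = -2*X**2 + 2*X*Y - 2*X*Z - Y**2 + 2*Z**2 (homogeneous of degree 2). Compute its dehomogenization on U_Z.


f(x, y) = -2*x**2 + 2*x*y - 2*x - y**2 + 2

On U_Z we set Z = 1. Each monomial c·X^i·Y^j·Z^k in F becomes c·x^i·y^j·1^k = c·x^i·y^j.
Substituting Z = 1: F(X, Y, 1) = -2*x**2 + 2*x*y - 2*x - y**2 + 2.
Note: deg(f) ≤ deg(F) = 2; strict inequality happens when F is divisible by Z (lost terms).


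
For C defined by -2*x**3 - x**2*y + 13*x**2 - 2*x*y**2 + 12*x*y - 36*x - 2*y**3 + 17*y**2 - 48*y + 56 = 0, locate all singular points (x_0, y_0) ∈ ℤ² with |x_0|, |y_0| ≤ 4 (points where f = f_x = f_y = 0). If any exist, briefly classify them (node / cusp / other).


Singular points: {(2, 2)}; classification: node.

Compute partial derivatives:
  f_x = -6*x**2 - 2*x*y + 26*x - 2*y**2 + 12*y - 36.
  f_y = -x**2 - 4*x*y + 12*x - 6*y**2 + 34*y - 48.
Scan x_0 ∈ {−4, ..., 4}. For each x_0, f_y(x_0, y) is a polynomial in y; find its integer roots y ∈ {−4, ..., 4}, then test f_x and f at those candidates.
  x = -4: f_y(-4, y) = -6*y**2 + 50*y - 112; no integer root y with |y| ≤ 4.
  x = -3: f_y(-3, y) = -6*y**2 + 46*y - 93; no integer root y with |y| ≤ 4.
  x = -2: f_y(-2, y) = -6*y**2 + 42*y - 76; no integer root y with |y| ≤ 4.
  x = -1: f_y(-1, y) = -6*y**2 + 38*y - 61; no integer root y with |y| ≤ 4.
  x = 0: f_y(0, y) = -6*y**2 + 34*y - 48; vanishes at y ∈ {3}. (0, 3): f_x = -18 ≠ 0.
  x = 1: f_y(1, y) = -6*y**2 + 30*y - 37; no integer root y with |y| ≤ 4.
  x = 2: f_y(2, y) = -6*y**2 + 26*y - 28; vanishes at y ∈ {2}. (2, 2): f_x = 0, f = 0 — SINGULAR.
  x = 3: f_y(3, y) = -6*y**2 + 22*y - 21; no integer root y with |y| ≤ 4.
  x = 4: f_y(4, y) = -6*y**2 + 18*y - 16; no integer root y with |y| ≤ 4.
Only singular point on the grid: (2, 2).
Classify: substitute x = 2 + u, y = 2 + v and expand: f = -2*u**3 - u**2*v - u**2 - 2*u*v**2 - 2*v**3 + v**2.
No constant or linear terms (consistent with a singular point). Quadratic part: -u**2 + v**2. Cubic part: -2*u**3 - u**2*v - 2*u*v**2 - 2*v**3.
The quadratic part v**2 - u**2 = (v − u)(v + u) splits into two distinct linear factors, so there are two distinct tangent lines y − 2 = ±(x − 2) — this is a node (ordinary double point).
Classification: node.


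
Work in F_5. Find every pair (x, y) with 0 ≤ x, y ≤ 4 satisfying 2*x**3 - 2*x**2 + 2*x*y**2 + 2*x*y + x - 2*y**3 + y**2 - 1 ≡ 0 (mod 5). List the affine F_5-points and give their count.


Affine F_5-points: {(1, 0), (1, 2), (3, 3), (4, 2), (4, 3)}; count = 5.

For each of the 25 pairs (x, y) ∈ F_5², evaluate f(x, y) mod 5. Record the zeros.
  x = 0: [0↦4, 1↦3, 2↦2, 3↦4, 4↦2]  zeros at y ∈ ∅
  x = 1: [0↦0, 1↦3, 2↦0, 3↦4, 4↦3]  zeros at y ∈ {0, 2}
  x = 2: [0↦4, 1↦1, 2↦1, 3↦2, 4↦2]  zeros at y ∈ ∅
  x = 3: [0↦3, 1↦4, 2↦2, 3↦0, 4↦1]  zeros at y ∈ {3}
  x = 4: [0↦4, 1↦4, 2↦0, 3↦0, 4↦2]  zeros at y ∈ {2, 3}
Collecting zeros: affine points = {(1, 0), (1, 2), (3, 3), (4, 2), (4, 3)}.
Total count |C(F_5)_aff| = 5.


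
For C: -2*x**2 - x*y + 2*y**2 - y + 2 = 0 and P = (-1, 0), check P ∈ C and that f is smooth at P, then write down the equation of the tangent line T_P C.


Tangent line at P: 4*x + 4 = 0.

Step 1: f(-1, 0) = 0, so P lies on C.
Step 2: partial derivatives
  f_x(x, y) = -4*x - y, f_y(x, y) = -x + 4*y - 1.
  f_x(P) = 4, f_y(P) = 0 (gradient nonzero, so P is smooth).
Step 3: tangent line at P: 4·(x − -1) + 0·(y − 0) = 0.
Expanding: 4*x + 4 = 0.


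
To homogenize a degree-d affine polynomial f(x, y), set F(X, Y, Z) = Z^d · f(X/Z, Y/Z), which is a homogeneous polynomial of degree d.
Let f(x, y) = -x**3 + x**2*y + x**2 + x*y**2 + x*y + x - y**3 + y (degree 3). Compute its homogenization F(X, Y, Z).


F(X, Y, Z) = -X**3 + X**2*Y + X**2*Z + X*Y**2 + X*Y*Z + X*Z**2 - Y**3 + Y*Z**2

deg(f) = 3.
Substitute x = X/Z, y = Y/Z into f, then multiply by Z^3.
  monomial -1·x^3·y^0 ↦ -1·X^3·Y^0·Z^0.
  monomial 1·x^2·y^1 ↦ 1·X^2·Y^1·Z^0.
  monomial 1·x^2·y^0 ↦ 1·X^2·Y^0·Z^1.
  monomial 1·x^1·y^2 ↦ 1·X^1·Y^2·Z^0.
  monomial 1·x^1·y^1 ↦ 1·X^1·Y^1·Z^1.
  monomial 1·x^1·y^0 ↦ 1·X^1·Y^0·Z^2.
  monomial -1·x^0·y^3 ↦ -1·X^0·Y^3·Z^0.
  monomial 1·x^0·y^1 ↦ 1·X^0·Y^1·Z^2.
Collecting: F(X, Y, Z) = -X**3 + X**2*Y + X**2*Z + X*Y**2 + X*Y*Z + X*Z**2 - Y**3 + Y*Z**2.


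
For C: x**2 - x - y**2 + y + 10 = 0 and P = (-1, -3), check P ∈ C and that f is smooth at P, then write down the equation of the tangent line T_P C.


Tangent line at P: -3*x + 7*y + 18 = 0.

Step 1: f(-1, -3) = 0, so P lies on C.
Step 2: partial derivatives
  f_x(x, y) = 2*x - 1, f_y(x, y) = 1 - 2*y.
  f_x(P) = -3, f_y(P) = 7 (gradient nonzero, so P is smooth).
Step 3: tangent line at P: -3·(x − -1) + 7·(y − -3) = 0.
Expanding: -3*x + 7*y + 18 = 0.


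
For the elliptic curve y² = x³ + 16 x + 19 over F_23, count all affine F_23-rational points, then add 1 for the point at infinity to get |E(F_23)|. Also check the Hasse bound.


Affine points = {(1, 6), (1, 17), (2, 6), (2, 17), (3, 5), (3, 18), (4, 3), (4, 20), (6, 3), (6, 20), (9, 8), (9, 15), (10, 11), (10, 12), (11, 10), (11, 13), (13, 3), (13, 20), (15, 0), (16, 1), (16, 22), (17, 11), (17, 12), (19, 11), (19, 12), (20, 6), (20, 17), (21, 5), (21, 18), (22, 5), (22, 18)}; affine count = 31; |E(F_23)| = 32.

Discriminant check: Δ ∝ 4a³ + 27b² = 4·16³ + 27·19² = 4·4096 + 27·361 ≡ 3 (mod 23). Nonzero ⇒ E is nonsingular.
For each x ∈ F_23, compute rhs = x³ + 16·x + 19 mod 23, then count y ∈ F_23 with y² ≡ rhs.
  x = 0: rhs = 19, matching y values: none (0 points).
  x = 1: rhs = 13, matching y values: 6, 17 (2 points).
  x = 2: rhs = 13, matching y values: 6, 17 (2 points).
  x = 3: rhs = 2, matching y values: 5, 18 (2 points).
  x = 4: rhs = 9, matching y values: 3, 20 (2 points).
  x = 5: rhs = 17, matching y values: none (0 points).
  x = 6: rhs = 9, matching y values: 3, 20 (2 points).
  x = 7: rhs = 14, matching y values: none (0 points).
  x = 8: rhs = 15, matching y values: none (0 points).
  x = 9: rhs = 18, matching y values: 8, 15 (2 points).
  x = 10: rhs = 6, matching y values: 11, 12 (2 points).
  x = 11: rhs = 8, matching y values: 10, 13 (2 points).
  x = 12: rhs = 7, matching y values: none (0 points).
  x = 13: rhs = 9, matching y values: 3, 20 (2 points).
  x = 14: rhs = 20, matching y values: none (0 points).
  x = 15: rhs = 0, matching y values: 0 (1 points).
  x = 16: rhs = 1, matching y values: 1, 22 (2 points).
  x = 17: rhs = 6, matching y values: 11, 12 (2 points).
  x = 18: rhs = 21, matching y values: none (0 points).
  x = 19: rhs = 6, matching y values: 11, 12 (2 points).
  x = 20: rhs = 13, matching y values: 6, 17 (2 points).
  x = 21: rhs = 2, matching y values: 5, 18 (2 points).
  x = 22: rhs = 2, matching y values: 5, 18 (2 points).
Total affine count: 31.
Full point count |E(F_23)| = 31 + 1 = 32.
Hasse bound: |32 − (23+1)| = |8| = 8 ≤ 2√23 ≈ 9.5917 ✓.


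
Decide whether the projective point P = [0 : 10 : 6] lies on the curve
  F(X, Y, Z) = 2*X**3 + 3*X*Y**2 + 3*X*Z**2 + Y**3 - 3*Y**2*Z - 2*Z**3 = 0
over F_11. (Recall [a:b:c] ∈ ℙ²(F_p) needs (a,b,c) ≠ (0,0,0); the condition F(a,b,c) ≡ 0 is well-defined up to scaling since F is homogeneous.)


F(0,10,6) ≡ 0 (mod 11); P is on the curve.

Evaluate F(0, 10, 6) term-by-term (mod 11).
  2*X**3 ↦ 2·0·1·1 = 0
  3*X*Y**2 ↦ 3·0·100·1 = 0
  3*X*Z**2 ↦ 3·0·1·36 = 0
  Y**3 ↦ 1·1·1000·1 = 1000
  -3*Y**2*Z ↦ -3·1·100·6 = -1800
  -2*Z**3 ↦ -2·1·1·216 = -432
Sum: F(0, 10, 6) = (0) + (0) + (0) + (1000) + (-1800) + (-432) = -1232.
Reducing mod 11: -1232 ≡ 0 (mod 11).
Since F(a, b, c) ≡ 0 (mod 11), P lies on the curve.
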